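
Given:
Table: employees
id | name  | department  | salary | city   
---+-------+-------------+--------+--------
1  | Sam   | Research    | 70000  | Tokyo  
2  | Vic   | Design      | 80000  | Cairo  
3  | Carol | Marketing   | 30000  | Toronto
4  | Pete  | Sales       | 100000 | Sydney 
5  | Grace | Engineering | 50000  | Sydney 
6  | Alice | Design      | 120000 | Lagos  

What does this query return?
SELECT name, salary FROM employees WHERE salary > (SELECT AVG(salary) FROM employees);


Subquery: AVG(salary) = 75000.0
Filtering: salary > 75000.0
  Vic (80000) -> MATCH
  Pete (100000) -> MATCH
  Alice (120000) -> MATCH


3 rows:
Vic, 80000
Pete, 100000
Alice, 120000


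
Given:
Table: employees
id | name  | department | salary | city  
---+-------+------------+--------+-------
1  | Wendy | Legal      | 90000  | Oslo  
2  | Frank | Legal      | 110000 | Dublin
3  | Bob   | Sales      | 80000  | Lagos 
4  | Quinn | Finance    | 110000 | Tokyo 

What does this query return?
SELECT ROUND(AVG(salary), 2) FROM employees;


SUM(salary) = 390000
COUNT = 4
ROUND(AVG, 2) = ROUND(390000 / 4, 2) = 97500.0

97500.0


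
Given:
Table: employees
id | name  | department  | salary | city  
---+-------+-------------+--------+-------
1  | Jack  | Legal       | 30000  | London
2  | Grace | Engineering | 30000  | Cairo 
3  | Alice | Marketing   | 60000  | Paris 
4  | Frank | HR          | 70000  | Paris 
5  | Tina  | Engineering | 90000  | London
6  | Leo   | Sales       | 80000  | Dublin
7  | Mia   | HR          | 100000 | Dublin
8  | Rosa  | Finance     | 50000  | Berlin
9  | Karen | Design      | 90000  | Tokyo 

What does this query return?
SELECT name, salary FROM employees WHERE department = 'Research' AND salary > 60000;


Filtering: department = 'Research' AND salary > 60000
Matching: 0 rows

Empty result set (0 rows)


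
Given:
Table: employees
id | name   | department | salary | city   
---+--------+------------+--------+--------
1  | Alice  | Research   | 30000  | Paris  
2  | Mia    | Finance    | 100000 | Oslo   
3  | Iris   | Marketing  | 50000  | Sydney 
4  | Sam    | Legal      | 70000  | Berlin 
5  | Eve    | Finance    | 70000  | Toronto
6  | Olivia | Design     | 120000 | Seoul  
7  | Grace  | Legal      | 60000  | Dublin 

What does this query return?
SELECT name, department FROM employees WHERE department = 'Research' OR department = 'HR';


Filtering: department = 'Research' OR 'HR'
Matching: 1 rows

1 rows:
Alice, Research


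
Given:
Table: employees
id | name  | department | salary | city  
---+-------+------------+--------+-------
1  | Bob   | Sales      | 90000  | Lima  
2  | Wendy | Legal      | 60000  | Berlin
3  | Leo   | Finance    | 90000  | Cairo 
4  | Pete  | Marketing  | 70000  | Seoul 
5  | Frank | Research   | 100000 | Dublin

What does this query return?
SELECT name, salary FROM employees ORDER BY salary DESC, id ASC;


Sorting by salary DESC, then id ASC for ties

5 rows:
Frank, 100000
Bob, 90000
Leo, 90000
Pete, 70000
Wendy, 60000


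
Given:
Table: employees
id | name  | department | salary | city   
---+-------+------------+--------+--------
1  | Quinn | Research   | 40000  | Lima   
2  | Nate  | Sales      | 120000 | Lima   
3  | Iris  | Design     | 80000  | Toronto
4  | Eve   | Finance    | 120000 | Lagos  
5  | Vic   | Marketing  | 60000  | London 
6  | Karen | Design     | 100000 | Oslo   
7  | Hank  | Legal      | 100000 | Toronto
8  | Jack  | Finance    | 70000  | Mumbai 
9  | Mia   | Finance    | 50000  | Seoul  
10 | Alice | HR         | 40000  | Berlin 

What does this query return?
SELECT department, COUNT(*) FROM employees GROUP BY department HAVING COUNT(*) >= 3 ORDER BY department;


Groups with count >= 3:
  Finance: 3 -> PASS
  Design: 2 -> filtered out
  HR: 1 -> filtered out
  Legal: 1 -> filtered out
  Marketing: 1 -> filtered out
  Research: 1 -> filtered out
  Sales: 1 -> filtered out


1 groups:
Finance, 3


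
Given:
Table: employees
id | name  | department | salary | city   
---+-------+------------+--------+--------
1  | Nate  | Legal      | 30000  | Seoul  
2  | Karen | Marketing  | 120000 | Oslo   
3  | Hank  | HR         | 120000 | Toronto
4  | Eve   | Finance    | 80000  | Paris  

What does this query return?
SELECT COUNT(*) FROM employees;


COUNT(*) counts all rows

4


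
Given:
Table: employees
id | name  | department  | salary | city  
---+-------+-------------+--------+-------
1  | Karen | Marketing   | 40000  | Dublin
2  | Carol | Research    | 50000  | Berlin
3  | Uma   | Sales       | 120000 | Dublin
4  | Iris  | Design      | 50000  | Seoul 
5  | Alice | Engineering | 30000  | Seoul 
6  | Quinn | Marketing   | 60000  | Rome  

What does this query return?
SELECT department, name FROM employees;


Projecting columns: department, name

6 rows:
Marketing, Karen
Research, Carol
Sales, Uma
Design, Iris
Engineering, Alice
Marketing, Quinn


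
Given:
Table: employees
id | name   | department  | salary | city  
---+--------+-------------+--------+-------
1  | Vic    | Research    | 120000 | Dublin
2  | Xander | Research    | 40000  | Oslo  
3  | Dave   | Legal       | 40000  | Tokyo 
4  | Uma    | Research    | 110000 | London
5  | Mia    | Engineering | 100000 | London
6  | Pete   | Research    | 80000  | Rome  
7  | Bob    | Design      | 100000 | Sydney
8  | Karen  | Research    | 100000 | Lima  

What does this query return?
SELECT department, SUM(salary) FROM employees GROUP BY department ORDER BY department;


Summing salary within each department:
  Design: 100000 = 100000
  Engineering: 100000 = 100000
  Legal: 40000 = 40000
  Research: 120000 + 40000 + 110000 + 80000 + 100000 = 450000


4 groups:
Design, 100000
Engineering, 100000
Legal, 40000
Research, 450000


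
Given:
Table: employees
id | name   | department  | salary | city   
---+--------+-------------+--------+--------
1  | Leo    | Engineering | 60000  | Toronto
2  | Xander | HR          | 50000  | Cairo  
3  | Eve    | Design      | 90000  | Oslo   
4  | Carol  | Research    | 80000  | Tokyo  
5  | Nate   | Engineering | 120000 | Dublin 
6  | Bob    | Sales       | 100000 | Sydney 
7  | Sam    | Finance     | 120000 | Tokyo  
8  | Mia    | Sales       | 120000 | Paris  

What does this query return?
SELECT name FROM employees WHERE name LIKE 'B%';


LIKE 'B%' matches names starting with 'B'
Matching: 1

1 rows:
Bob


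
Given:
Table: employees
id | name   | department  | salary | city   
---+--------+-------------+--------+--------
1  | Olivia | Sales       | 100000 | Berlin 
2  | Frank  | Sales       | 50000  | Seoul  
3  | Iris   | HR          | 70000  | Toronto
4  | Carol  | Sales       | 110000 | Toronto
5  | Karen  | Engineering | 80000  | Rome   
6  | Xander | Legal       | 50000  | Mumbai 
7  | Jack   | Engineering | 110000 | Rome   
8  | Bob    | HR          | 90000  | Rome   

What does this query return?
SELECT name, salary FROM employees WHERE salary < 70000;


Filtering: salary < 70000
Matching: 2 rows

2 rows:
Frank, 50000
Xander, 50000


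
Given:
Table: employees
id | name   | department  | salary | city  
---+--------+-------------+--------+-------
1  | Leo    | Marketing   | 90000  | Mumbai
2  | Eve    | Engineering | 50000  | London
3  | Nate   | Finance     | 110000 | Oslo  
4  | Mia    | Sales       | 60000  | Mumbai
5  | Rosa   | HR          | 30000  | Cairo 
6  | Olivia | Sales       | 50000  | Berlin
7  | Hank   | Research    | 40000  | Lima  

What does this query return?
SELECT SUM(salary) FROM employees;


SUM(salary) = 90000 + 50000 + 110000 + 60000 + 30000 + 50000 + 40000 = 430000

430000


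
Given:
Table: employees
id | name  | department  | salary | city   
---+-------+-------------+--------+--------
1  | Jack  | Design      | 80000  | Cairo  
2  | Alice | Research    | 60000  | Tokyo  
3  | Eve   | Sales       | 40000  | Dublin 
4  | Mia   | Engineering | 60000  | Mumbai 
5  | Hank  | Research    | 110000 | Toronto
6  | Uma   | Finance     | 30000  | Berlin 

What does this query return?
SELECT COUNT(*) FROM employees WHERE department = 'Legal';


Counting rows where department = 'Legal'


0


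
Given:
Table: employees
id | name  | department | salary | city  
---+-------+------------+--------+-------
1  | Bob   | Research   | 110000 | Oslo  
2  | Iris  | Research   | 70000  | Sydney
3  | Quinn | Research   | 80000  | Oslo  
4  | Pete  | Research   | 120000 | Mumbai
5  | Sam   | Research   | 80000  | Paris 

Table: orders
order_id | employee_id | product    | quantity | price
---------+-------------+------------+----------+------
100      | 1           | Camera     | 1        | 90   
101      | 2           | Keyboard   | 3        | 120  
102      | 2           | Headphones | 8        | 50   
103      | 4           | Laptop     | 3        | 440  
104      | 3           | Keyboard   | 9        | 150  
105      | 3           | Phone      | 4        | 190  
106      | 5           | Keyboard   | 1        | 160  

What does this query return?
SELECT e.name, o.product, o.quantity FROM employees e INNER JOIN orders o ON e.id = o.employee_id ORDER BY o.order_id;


Joining employees.id = orders.employee_id:
  employee Bob (id=1) -> order Camera
  employee Iris (id=2) -> order Keyboard
  employee Iris (id=2) -> order Headphones
  employee Pete (id=4) -> order Laptop
  employee Quinn (id=3) -> order Keyboard
  employee Quinn (id=3) -> order Phone
  employee Sam (id=5) -> order Keyboard


7 rows:
Bob, Camera, 1
Iris, Keyboard, 3
Iris, Headphones, 8
Pete, Laptop, 3
Quinn, Keyboard, 9
Quinn, Phone, 4
Sam, Keyboard, 1


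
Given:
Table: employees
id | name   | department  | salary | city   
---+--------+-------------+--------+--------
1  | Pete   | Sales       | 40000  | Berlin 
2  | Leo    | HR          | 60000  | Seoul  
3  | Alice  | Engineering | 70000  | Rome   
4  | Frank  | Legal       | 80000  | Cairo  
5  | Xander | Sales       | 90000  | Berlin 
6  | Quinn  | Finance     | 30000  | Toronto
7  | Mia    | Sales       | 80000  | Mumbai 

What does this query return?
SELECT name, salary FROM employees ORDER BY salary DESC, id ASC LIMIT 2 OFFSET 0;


Sort by salary DESC (id ASC tiebreak), then skip 0 and take 2
Rows 1 through 2

2 rows:
Xander, 90000
Frank, 80000


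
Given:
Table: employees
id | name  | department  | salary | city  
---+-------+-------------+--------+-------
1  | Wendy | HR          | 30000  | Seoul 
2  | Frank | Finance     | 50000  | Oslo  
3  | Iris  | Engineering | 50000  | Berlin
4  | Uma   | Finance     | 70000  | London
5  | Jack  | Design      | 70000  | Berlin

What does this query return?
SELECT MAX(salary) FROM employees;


Salaries: 30000, 50000, 50000, 70000, 70000
MAX = 70000

70000


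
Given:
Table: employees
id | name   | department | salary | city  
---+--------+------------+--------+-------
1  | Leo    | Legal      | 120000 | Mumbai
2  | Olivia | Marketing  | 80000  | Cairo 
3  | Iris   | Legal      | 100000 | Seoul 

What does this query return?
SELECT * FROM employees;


SELECT * returns all 3 rows with all columns

3 rows:
1, Leo, Legal, 120000, Mumbai
2, Olivia, Marketing, 80000, Cairo
3, Iris, Legal, 100000, Seoul


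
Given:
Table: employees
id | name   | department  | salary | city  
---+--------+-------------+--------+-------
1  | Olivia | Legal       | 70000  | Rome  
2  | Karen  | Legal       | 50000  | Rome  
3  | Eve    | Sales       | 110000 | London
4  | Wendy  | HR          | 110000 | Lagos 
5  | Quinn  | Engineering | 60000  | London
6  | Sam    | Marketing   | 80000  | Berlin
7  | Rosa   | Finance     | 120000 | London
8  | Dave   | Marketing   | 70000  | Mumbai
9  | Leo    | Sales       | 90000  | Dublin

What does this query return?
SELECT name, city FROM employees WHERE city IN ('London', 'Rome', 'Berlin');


Filtering: city IN ('London', 'Rome', 'Berlin')
Matching: 6 rows

6 rows:
Olivia, Rome
Karen, Rome
Eve, London
Quinn, London
Sam, Berlin
Rosa, London


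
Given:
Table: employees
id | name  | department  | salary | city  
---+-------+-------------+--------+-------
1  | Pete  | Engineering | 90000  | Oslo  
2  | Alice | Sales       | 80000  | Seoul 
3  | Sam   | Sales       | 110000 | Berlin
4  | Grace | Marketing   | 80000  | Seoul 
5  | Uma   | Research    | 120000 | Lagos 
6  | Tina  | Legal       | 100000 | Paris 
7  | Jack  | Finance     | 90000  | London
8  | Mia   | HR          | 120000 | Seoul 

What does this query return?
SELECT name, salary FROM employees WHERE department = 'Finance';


Filtering: department = 'Finance'
Matching rows: 1

1 rows:
Jack, 90000


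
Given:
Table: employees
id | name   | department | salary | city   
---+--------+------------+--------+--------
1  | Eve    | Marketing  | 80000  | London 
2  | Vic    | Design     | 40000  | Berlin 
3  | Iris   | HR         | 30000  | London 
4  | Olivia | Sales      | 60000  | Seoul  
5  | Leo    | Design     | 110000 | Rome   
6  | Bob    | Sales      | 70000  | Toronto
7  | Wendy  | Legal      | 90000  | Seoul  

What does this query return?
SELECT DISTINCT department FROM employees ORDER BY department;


All 'department' values (row order): Marketing, Design, HR, Sales, Design, Sales, Legal
Removing duplicates leaves 5 unique value(s).

5 values:
Design
HR
Legal
Marketing
Sales


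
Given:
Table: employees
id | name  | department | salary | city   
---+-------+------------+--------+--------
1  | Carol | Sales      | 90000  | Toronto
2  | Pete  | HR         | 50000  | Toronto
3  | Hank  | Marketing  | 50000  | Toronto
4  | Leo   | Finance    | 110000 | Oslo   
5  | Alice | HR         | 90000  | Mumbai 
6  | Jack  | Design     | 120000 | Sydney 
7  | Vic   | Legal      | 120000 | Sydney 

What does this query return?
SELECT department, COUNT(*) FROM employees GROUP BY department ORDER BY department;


Assigning each row to its department group:
  Carol -> Sales
  Pete -> HR
  Hank -> Marketing
  Leo -> Finance
  Alice -> HR
  Jack -> Design
  Vic -> Legal


6 groups:
Design, 1
Finance, 1
HR, 2
Legal, 1
Marketing, 1
Sales, 1


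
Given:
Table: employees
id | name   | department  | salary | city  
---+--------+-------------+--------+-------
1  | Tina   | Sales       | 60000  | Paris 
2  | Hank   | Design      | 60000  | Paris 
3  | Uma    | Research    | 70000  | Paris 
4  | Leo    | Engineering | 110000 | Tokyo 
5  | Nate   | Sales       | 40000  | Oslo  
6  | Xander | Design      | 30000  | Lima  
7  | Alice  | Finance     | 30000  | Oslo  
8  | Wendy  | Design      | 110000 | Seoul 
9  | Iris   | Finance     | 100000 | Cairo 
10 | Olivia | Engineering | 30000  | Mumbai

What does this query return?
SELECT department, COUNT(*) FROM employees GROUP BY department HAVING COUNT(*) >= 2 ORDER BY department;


Groups with count >= 2:
  Design: 3 -> PASS
  Engineering: 2 -> PASS
  Finance: 2 -> PASS
  Sales: 2 -> PASS
  Research: 1 -> filtered out


4 groups:
Design, 3
Engineering, 2
Finance, 2
Sales, 2


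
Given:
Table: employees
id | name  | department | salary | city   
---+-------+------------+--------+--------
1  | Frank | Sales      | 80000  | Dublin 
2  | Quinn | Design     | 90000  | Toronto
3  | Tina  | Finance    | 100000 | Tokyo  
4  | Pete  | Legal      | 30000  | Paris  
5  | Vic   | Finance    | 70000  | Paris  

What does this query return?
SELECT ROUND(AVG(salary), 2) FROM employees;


SUM(salary) = 370000
COUNT = 5
ROUND(AVG, 2) = ROUND(370000 / 5, 2) = 74000.0

74000.0


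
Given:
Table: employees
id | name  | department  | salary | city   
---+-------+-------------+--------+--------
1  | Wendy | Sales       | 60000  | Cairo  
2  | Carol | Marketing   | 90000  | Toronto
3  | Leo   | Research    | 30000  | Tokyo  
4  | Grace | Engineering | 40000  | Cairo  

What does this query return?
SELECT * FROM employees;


SELECT * returns all 4 rows with all columns

4 rows:
1, Wendy, Sales, 60000, Cairo
2, Carol, Marketing, 90000, Toronto
3, Leo, Research, 30000, Tokyo
4, Grace, Engineering, 40000, Cairo


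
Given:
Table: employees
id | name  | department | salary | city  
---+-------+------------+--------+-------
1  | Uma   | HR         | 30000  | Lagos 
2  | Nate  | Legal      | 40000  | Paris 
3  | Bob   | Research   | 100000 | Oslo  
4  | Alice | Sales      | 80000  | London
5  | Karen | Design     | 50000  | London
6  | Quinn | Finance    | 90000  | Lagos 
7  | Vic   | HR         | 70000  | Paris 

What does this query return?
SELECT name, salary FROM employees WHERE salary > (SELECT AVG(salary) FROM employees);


Subquery: AVG(salary) = 65714.29
Filtering: salary > 65714.29
  Bob (100000) -> MATCH
  Alice (80000) -> MATCH
  Quinn (90000) -> MATCH
  Vic (70000) -> MATCH


4 rows:
Bob, 100000
Alice, 80000
Quinn, 90000
Vic, 70000


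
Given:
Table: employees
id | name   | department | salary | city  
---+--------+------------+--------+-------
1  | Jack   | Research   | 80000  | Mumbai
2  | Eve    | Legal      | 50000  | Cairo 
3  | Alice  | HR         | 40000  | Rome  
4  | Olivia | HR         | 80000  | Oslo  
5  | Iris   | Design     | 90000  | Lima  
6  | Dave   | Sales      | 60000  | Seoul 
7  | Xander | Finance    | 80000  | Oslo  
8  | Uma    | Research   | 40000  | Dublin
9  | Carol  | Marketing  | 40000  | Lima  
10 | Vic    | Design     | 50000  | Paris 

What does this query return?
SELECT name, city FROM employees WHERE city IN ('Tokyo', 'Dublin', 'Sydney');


Filtering: city IN ('Tokyo', 'Dublin', 'Sydney')
Matching: 1 rows

1 rows:
Uma, Dublin


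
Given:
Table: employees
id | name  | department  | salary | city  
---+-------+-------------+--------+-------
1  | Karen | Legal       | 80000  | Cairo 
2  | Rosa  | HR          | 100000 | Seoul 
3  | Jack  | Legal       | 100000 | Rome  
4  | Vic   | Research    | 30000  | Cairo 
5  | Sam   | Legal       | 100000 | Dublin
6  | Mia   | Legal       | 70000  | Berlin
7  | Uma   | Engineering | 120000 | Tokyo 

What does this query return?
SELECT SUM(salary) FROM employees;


SUM(salary) = 80000 + 100000 + 100000 + 30000 + 100000 + 70000 + 120000 = 600000

600000


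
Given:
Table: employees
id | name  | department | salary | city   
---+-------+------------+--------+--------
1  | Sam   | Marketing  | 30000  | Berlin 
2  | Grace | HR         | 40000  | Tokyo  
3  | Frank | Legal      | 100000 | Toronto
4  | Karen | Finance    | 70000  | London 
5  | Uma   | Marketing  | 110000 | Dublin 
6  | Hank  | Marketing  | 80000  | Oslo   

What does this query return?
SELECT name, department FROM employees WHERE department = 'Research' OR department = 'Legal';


Filtering: department = 'Research' OR 'Legal'
Matching: 1 rows

1 rows:
Frank, Legal


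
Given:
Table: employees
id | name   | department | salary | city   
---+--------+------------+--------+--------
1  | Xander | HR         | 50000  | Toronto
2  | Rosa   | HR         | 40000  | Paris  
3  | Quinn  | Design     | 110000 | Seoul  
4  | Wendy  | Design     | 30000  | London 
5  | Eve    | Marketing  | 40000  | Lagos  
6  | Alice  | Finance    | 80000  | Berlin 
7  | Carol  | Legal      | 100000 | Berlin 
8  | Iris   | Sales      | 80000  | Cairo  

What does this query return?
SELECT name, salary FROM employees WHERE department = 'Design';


Filtering: department = 'Design'
Matching rows: 2

2 rows:
Quinn, 110000
Wendy, 30000


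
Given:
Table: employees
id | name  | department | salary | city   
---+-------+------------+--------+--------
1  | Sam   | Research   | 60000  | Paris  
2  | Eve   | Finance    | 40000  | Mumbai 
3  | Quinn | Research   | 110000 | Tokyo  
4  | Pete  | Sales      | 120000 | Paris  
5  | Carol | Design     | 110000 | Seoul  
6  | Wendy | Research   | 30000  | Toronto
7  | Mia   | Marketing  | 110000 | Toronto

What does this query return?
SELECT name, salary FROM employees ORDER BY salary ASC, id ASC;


Sorting by salary ASC, then id ASC for ties

7 rows:
Wendy, 30000
Eve, 40000
Sam, 60000
Quinn, 110000
Carol, 110000
Mia, 110000
Pete, 120000


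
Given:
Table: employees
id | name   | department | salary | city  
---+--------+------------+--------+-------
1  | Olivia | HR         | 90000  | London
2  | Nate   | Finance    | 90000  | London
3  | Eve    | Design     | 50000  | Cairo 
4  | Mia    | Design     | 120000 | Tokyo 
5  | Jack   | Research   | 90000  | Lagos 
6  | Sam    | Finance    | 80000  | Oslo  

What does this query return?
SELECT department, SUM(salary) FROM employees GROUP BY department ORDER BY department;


Summing salary within each department:
  Design: 50000 + 120000 = 170000
  Finance: 90000 + 80000 = 170000
  HR: 90000 = 90000
  Research: 90000 = 90000


4 groups:
Design, 170000
Finance, 170000
HR, 90000
Research, 90000


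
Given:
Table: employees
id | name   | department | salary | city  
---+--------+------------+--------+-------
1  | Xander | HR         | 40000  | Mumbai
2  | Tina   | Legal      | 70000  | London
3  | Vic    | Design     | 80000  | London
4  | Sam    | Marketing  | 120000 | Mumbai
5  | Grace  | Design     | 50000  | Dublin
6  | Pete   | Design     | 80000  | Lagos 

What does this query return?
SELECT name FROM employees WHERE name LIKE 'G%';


LIKE 'G%' matches names starting with 'G'
Matching: 1

1 rows:
Grace


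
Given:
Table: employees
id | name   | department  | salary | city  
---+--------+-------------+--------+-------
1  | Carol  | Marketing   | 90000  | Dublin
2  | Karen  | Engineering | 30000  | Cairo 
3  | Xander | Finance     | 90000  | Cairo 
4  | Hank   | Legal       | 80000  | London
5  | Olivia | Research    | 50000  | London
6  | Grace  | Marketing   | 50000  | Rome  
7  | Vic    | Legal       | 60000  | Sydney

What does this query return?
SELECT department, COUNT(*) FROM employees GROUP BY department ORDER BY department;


Assigning each row to its department group:
  Carol -> Marketing
  Karen -> Engineering
  Xander -> Finance
  Hank -> Legal
  Olivia -> Research
  Grace -> Marketing
  Vic -> Legal


5 groups:
Engineering, 1
Finance, 1
Legal, 2
Marketing, 2
Research, 1


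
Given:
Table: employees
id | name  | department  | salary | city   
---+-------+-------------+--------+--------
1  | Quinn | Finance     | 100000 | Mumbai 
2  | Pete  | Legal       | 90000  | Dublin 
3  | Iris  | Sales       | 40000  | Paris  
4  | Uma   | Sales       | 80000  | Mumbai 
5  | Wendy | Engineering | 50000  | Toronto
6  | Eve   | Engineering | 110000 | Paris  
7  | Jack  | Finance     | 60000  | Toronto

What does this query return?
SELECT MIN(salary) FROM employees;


Salaries: 100000, 90000, 40000, 80000, 50000, 110000, 60000
MIN = 40000

40000


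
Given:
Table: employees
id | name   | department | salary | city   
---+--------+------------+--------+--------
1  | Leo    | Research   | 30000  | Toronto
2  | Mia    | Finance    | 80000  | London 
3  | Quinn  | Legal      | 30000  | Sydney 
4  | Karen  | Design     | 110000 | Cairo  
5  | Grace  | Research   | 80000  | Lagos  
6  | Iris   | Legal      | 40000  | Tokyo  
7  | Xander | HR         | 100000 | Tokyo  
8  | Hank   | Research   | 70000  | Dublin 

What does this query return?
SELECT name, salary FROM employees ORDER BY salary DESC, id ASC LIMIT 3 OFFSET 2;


Sort by salary DESC (id ASC tiebreak), then skip 2 and take 3
Rows 3 through 5

3 rows:
Mia, 80000
Grace, 80000
Hank, 70000


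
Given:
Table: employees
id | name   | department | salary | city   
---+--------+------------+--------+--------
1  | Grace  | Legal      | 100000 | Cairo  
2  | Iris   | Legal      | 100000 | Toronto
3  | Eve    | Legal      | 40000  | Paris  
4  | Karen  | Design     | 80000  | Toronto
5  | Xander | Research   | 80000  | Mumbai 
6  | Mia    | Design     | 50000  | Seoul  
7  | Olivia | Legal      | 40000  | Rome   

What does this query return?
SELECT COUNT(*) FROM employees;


COUNT(*) counts all rows

7


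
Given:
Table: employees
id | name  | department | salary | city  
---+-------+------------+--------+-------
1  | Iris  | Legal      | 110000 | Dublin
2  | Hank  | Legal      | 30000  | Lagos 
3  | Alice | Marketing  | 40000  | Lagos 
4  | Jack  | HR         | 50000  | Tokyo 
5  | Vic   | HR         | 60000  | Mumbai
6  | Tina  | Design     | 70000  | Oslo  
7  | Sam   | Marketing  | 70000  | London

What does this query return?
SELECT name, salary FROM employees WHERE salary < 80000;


Filtering: salary < 80000
Matching: 6 rows

6 rows:
Hank, 30000
Alice, 40000
Jack, 50000
Vic, 60000
Tina, 70000
Sam, 70000


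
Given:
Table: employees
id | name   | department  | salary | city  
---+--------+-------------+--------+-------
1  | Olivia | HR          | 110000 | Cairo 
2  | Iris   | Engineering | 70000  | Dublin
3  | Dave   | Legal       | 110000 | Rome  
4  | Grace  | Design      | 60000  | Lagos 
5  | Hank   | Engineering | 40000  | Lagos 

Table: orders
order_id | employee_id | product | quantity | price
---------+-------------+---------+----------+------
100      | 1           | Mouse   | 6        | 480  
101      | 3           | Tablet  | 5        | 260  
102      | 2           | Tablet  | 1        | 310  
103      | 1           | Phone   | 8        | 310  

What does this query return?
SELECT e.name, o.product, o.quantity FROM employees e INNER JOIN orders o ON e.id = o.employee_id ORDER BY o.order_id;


Joining employees.id = orders.employee_id:
  employee Olivia (id=1) -> order Mouse
  employee Dave (id=3) -> order Tablet
  employee Iris (id=2) -> order Tablet
  employee Olivia (id=1) -> order Phone


4 rows:
Olivia, Mouse, 6
Dave, Tablet, 5
Iris, Tablet, 1
Olivia, Phone, 8


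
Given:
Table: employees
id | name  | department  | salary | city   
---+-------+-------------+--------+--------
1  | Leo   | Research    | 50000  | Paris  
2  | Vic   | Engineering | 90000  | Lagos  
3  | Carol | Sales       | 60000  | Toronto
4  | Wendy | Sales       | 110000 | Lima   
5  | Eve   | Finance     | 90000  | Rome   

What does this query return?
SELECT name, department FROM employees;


Projecting columns: name, department

5 rows:
Leo, Research
Vic, Engineering
Carol, Sales
Wendy, Sales
Eve, Finance


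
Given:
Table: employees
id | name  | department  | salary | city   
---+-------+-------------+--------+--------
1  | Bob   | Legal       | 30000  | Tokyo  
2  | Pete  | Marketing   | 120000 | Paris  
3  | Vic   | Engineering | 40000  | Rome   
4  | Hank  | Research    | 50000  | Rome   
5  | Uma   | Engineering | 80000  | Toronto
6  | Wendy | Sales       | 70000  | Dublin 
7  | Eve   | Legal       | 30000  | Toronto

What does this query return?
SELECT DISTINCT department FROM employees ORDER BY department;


All 'department' values (row order): Legal, Marketing, Engineering, Research, Engineering, Sales, Legal
Removing duplicates leaves 5 unique value(s).

5 values:
Engineering
Legal
Marketing
Research
Sales


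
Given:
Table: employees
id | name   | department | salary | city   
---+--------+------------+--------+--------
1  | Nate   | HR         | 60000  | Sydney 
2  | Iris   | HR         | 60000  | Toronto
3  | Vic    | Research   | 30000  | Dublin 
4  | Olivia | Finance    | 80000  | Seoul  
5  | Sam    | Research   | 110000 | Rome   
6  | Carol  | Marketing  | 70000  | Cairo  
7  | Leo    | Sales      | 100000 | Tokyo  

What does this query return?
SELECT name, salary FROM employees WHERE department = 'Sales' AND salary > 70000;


Filtering: department = 'Sales' AND salary > 70000
Matching: 1 rows

1 rows:
Leo, 100000


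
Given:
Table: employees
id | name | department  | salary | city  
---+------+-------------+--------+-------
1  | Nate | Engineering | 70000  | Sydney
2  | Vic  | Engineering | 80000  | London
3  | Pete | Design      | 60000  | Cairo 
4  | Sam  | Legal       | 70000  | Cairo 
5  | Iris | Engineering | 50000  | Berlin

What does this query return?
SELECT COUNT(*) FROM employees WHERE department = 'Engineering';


Counting rows where department = 'Engineering'
  Nate -> MATCH
  Vic -> MATCH
  Iris -> MATCH


3


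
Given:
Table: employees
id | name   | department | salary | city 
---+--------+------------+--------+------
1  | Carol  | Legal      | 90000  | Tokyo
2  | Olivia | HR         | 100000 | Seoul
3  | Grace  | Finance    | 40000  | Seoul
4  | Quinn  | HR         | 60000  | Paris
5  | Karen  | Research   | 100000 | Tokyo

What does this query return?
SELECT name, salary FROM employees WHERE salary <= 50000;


Filtering: salary <= 50000
Matching: 1 rows

1 rows:
Grace, 40000


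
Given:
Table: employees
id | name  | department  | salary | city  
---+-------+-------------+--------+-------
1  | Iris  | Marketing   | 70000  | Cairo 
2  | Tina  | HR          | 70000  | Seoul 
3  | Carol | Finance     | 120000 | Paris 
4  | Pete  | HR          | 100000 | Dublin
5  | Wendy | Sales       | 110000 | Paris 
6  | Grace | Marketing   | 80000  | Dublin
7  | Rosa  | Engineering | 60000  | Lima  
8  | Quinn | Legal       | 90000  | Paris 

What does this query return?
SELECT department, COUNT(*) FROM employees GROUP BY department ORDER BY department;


Assigning each row to its department group:
  Iris -> Marketing
  Tina -> HR
  Carol -> Finance
  Pete -> HR
  Wendy -> Sales
  Grace -> Marketing
  Rosa -> Engineering
  Quinn -> Legal


6 groups:
Engineering, 1
Finance, 1
HR, 2
Legal, 1
Marketing, 2
Sales, 1


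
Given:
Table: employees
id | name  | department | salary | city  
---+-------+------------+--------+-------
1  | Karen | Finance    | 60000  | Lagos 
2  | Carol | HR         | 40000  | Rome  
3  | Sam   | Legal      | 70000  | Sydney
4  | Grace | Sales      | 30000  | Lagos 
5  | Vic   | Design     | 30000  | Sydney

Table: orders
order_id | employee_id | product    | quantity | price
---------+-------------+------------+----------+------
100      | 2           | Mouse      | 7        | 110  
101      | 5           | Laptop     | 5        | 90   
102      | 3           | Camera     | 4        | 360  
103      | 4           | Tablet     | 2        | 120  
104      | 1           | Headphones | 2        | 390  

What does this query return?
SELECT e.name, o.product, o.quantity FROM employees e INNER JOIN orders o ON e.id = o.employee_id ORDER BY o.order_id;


Joining employees.id = orders.employee_id:
  employee Carol (id=2) -> order Mouse
  employee Vic (id=5) -> order Laptop
  employee Sam (id=3) -> order Camera
  employee Grace (id=4) -> order Tablet
  employee Karen (id=1) -> order Headphones


5 rows:
Carol, Mouse, 7
Vic, Laptop, 5
Sam, Camera, 4
Grace, Tablet, 2
Karen, Headphones, 2


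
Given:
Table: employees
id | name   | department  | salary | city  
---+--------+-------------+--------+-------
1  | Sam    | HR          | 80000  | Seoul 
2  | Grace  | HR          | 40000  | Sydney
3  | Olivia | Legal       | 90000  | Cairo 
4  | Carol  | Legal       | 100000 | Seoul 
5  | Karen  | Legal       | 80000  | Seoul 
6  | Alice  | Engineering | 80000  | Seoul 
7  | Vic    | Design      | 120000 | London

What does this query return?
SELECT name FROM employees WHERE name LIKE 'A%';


LIKE 'A%' matches names starting with 'A'
Matching: 1

1 rows:
Alice


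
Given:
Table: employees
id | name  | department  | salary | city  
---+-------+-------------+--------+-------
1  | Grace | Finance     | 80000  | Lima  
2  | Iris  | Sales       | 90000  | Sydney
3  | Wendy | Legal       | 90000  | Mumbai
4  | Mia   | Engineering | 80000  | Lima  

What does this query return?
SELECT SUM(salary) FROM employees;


SUM(salary) = 80000 + 90000 + 90000 + 80000 = 340000

340000


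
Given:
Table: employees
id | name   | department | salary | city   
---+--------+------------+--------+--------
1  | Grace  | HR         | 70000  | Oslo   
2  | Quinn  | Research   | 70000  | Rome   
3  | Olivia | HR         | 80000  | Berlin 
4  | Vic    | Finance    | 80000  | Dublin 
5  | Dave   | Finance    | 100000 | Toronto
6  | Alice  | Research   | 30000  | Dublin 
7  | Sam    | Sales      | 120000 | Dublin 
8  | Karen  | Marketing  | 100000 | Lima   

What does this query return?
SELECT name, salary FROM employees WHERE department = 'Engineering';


Filtering: department = 'Engineering'
Matching rows: 0

Empty result set (0 rows)


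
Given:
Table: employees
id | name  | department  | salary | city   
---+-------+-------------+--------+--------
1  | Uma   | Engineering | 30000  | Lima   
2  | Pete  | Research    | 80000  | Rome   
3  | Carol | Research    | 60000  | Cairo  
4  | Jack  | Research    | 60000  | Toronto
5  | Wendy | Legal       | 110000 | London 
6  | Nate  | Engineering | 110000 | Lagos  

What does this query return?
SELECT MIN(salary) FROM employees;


Salaries: 30000, 80000, 60000, 60000, 110000, 110000
MIN = 30000

30000


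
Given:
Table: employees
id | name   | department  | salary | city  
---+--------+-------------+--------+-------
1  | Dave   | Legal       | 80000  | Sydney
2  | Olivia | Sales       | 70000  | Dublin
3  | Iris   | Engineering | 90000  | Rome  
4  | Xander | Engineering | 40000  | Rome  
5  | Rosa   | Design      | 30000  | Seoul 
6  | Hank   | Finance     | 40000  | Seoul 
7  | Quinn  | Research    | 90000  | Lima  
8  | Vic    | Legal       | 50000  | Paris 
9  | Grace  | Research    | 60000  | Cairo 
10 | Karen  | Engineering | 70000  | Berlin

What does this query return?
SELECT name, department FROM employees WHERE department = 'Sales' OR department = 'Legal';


Filtering: department = 'Sales' OR 'Legal'
Matching: 3 rows

3 rows:
Dave, Legal
Olivia, Sales
Vic, Legal


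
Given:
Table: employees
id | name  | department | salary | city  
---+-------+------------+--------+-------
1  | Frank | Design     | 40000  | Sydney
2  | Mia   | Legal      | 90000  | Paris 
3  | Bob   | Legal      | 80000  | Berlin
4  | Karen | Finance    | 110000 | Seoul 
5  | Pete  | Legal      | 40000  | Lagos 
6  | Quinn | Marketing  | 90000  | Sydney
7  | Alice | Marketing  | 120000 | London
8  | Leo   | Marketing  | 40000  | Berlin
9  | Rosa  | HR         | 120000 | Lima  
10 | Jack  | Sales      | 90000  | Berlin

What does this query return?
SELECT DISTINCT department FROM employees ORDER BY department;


All 'department' values (row order): Design, Legal, Legal, Finance, Legal, Marketing, Marketing, Marketing, HR, Sales
Removing duplicates leaves 6 unique value(s).

6 values:
Design
Finance
HR
Legal
Marketing
Sales


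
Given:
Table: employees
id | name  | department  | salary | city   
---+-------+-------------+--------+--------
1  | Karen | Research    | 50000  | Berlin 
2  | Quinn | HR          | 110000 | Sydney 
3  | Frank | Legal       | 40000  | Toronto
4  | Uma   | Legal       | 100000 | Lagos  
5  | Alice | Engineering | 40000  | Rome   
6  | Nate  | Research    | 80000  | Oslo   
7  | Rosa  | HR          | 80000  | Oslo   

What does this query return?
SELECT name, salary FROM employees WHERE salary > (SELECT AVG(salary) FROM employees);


Subquery: AVG(salary) = 71428.57
Filtering: salary > 71428.57
  Quinn (110000) -> MATCH
  Uma (100000) -> MATCH
  Nate (80000) -> MATCH
  Rosa (80000) -> MATCH


4 rows:
Quinn, 110000
Uma, 100000
Nate, 80000
Rosa, 80000


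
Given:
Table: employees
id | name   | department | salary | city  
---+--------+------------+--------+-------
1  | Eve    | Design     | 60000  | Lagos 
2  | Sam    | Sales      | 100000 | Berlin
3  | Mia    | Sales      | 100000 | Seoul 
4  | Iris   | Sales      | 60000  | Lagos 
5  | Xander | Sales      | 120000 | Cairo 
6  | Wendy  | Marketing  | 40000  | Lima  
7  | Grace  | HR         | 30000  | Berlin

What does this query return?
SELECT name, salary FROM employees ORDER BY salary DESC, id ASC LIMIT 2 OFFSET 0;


Sort by salary DESC (id ASC tiebreak), then skip 0 and take 2
Rows 1 through 2

2 rows:
Xander, 120000
Sam, 100000


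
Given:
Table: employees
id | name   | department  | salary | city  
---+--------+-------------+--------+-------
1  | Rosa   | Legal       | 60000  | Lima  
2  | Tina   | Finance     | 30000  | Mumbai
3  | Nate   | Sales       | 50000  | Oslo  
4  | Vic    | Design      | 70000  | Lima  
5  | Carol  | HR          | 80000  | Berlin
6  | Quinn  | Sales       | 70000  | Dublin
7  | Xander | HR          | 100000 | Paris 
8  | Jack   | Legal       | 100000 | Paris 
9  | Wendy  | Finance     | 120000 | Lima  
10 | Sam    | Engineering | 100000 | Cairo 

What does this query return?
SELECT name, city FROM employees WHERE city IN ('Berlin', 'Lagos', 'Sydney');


Filtering: city IN ('Berlin', 'Lagos', 'Sydney')
Matching: 1 rows

1 rows:
Carol, Berlin


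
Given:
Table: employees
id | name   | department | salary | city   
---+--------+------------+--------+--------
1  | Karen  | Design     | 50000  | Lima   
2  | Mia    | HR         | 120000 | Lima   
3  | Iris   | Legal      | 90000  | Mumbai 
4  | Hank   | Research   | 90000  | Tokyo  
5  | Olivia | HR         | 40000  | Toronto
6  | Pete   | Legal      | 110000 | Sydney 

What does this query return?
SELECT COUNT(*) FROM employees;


COUNT(*) counts all rows

6


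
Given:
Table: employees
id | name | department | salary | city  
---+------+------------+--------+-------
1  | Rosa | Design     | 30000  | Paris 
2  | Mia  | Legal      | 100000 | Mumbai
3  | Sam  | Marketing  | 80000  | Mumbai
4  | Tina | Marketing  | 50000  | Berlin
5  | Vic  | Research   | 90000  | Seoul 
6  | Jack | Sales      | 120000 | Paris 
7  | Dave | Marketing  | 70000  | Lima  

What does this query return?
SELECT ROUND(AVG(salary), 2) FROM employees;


SUM(salary) = 540000
COUNT = 7
ROUND(AVG, 2) = ROUND(540000 / 7, 2) = 77142.86

77142.86


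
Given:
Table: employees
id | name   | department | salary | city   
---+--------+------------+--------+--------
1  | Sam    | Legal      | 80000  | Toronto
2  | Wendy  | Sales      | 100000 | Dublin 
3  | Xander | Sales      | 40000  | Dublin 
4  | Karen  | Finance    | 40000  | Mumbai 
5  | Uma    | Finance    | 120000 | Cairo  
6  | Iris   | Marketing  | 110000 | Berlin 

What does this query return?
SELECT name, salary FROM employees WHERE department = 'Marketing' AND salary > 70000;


Filtering: department = 'Marketing' AND salary > 70000
Matching: 1 rows

1 rows:
Iris, 110000


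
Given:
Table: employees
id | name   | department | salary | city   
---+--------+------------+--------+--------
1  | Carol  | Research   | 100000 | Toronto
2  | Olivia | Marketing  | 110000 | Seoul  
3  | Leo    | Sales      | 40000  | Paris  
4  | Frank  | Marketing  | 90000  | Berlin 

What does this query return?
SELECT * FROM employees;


SELECT * returns all 4 rows with all columns

4 rows:
1, Carol, Research, 100000, Toronto
2, Olivia, Marketing, 110000, Seoul
3, Leo, Sales, 40000, Paris
4, Frank, Marketing, 90000, Berlin


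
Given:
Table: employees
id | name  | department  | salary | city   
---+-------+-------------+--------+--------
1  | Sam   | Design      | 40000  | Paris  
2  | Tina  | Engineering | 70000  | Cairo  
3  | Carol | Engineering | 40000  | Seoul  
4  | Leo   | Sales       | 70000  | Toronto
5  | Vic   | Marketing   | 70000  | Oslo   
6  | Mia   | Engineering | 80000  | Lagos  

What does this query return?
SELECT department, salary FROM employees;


Projecting columns: department, salary

6 rows:
Design, 40000
Engineering, 70000
Engineering, 40000
Sales, 70000
Marketing, 70000
Engineering, 80000


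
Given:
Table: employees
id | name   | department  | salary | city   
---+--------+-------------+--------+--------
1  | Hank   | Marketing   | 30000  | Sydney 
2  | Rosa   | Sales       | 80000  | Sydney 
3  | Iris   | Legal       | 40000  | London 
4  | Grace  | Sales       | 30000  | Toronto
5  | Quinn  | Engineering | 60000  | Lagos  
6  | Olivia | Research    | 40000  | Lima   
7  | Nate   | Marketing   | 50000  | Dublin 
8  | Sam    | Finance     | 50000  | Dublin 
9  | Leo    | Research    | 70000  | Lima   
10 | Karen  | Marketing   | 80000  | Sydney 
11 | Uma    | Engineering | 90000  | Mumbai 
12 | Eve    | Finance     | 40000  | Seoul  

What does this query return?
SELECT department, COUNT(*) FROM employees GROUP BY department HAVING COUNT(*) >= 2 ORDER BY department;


Groups with count >= 2:
  Engineering: 2 -> PASS
  Finance: 2 -> PASS
  Marketing: 3 -> PASS
  Research: 2 -> PASS
  Sales: 2 -> PASS
  Legal: 1 -> filtered out


5 groups:
Engineering, 2
Finance, 2
Marketing, 3
Research, 2
Sales, 2


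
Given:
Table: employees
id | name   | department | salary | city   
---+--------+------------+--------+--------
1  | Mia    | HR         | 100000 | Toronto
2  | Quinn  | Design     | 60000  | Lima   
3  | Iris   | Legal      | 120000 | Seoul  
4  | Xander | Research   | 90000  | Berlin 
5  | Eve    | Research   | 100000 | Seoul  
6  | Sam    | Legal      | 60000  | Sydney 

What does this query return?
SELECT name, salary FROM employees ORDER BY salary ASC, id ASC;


Sorting by salary ASC, then id ASC for ties

6 rows:
Quinn, 60000
Sam, 60000
Xander, 90000
Mia, 100000
Eve, 100000
Iris, 120000
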